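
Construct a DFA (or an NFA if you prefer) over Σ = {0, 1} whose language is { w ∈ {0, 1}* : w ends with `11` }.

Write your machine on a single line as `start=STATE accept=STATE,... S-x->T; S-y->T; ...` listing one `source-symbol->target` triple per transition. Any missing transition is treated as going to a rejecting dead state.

Remember how much of `11` the current input suffix matches. State q0 means no match yet; q1 means the last symbol is `1`; q2 means the last 2 symbols are `11`. Only q2 accepts. On a mismatch, fall back to the longest proper suffix that is still a prefix of `11`.
With 3 states:
        0   1  
>  q0   q0  q1 
   q1   q0  q2 
 * q2   q0  q2 
(> = start, * = accepting)

start=q0; accept=q2; q0-0->q0; q0-1->q1; q1-0->q0; q1-1->q2; q2-0->q0; q2-1->q2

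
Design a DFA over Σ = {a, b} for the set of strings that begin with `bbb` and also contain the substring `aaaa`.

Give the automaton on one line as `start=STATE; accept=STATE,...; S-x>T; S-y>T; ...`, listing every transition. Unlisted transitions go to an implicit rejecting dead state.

start=q0; accept=q8; q0-a>q1; q0-b>q2; q1-a>q1; q1-b>q1; q2-a>q1; q2-b>q3; q3-a>q1; q3-b>q4; q4-a>q5; q4-b>q4; q5-a>q6; q5-b>q4; q6-a>q7; q6-b>q4; q7-a>q8; q7-b>q4; q8-a>q8; q8-b>q8

Handle the two conditions separately and then intersect. The first has 5 states tracking whether the input so far still matches the prefix `bbb`; the second has 5 states tracking whether and how much of `aaaa` has been seen. A product state is a pair (one from each), accepting exactly when both do. Equivalent product states are then merged.
9 states suffice.
        a   b  
>  q0   q1  q2 
   q1   q1  q1 
   q2   q1  q3 
   q3   q1  q4 
   q4   q5  q4 
   q5   q6  q4 
   q6   q7  q4 
   q7   q8  q4 
 * q8   q8  q8 
(> = start, * = accepting)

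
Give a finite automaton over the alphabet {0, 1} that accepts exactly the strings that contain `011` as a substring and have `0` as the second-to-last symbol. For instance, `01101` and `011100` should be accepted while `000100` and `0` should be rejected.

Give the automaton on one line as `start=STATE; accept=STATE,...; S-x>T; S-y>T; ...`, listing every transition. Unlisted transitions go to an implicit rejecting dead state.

Build one automaton per condition and run them in lockstep. One (4 states) tracks whether and how much of `011` has been seen; the other (7 states) tracks the last 2 symbols read. Each combined state is a pair, one component from each; accept when both components accept. After merging equivalent states the machine shrinks.
With 7 states:
        0   1  
>  q0   q1  q0 
   q1   q1  q2 
   q2   q1  q3 
   q3   q4  q3 
   q4   q5  q6 
 * q5   q5  q6 
 * q6   q4  q3 
(> = start, * = accepting)

start=q0; accept=q5,q6; q0-0>q1; q0-1>q0; q1-0>q1; q1-1>q2; q2-0>q1; q2-1>q3; q3-0>q4; q3-1>q3; q4-0>q5; q4-1>q6; q5-0>q5; q5-1>q6; q6-0>q4; q6-1>q3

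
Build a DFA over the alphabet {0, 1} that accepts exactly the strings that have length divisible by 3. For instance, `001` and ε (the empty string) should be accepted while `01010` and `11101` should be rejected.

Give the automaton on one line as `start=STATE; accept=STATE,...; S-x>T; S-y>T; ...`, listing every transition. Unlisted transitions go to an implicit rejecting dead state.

Only the length mod 3 matters, so use a 3-cycle: from any state, every input symbol moves to the next state, wrapping S2 back to S0. Mark S0 accepting.
3 states suffice.
        0   1  
>* S0   S1  S1 
   S1   S2  S2 
   S2   S0  S0 
(> = start, * = accepting)

start=S0; accept=S0; S0-0>S1; S0-1>S1; S1-0>S2; S1-1>S2; S2-0>S0; S2-1>S0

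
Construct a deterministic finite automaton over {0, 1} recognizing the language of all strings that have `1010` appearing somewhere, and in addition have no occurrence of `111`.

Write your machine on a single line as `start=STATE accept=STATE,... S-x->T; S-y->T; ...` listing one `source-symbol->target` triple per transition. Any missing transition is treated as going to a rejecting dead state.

Build one automaton per condition and run them in lockstep. One (5 states) tracks whether and how much of `1010` has been seen; the other (4 states) tracks partial matches of the forbidden pattern `111`. Each combined state is a pair, one component from each; accept when both components accept. After merging equivalent states the machine shrinks.
9 states suffice.
        0   1  
>  q0   q0  q1 
   q1   q2  q3 
   q2   q0  q4 
   q3   q2  q5 
   q4   q6  q3 
   q5   q5  q5 
 * q6   q6  q7 
 * q7   q6  q8 
 * q8   q6  q5 
(> = start, * = accepting)

start=q0; accept=q6,q7,q8; q0-0->q0; q0-1->q1; q1-0->q2; q1-1->q3; q2-0->q0; q2-1->q4; q3-0->q2; q3-1->q5; q4-0->q6; q4-1->q3; q5-0->q5; q5-1->q5; q6-0->q6; q6-1->q7; q7-0->q6; q7-1->q8; q8-0->q6; q8-1->q5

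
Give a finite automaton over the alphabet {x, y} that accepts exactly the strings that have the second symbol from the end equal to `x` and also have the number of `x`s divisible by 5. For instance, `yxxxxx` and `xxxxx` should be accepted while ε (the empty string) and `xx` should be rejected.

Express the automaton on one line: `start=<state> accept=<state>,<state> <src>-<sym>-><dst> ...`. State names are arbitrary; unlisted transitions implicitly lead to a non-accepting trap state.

Run two small machines in parallel and take their product. One (7 states) tracks the last 2 symbols read; the other (5 states) tracks the count of `x`s modulo 5. Each combined state is a pair, one component from each; accept when both components accept. Minimizing collapses redundant product states.
9 states suffice.
        x   y  
>  s0   s1  s0 
   s1   s2  s1 
   s2   s3  s2 
   s3   s4  s3 
   s4   s5  s6 
 * s5   s1  s7 
   s6   s8  s6 
 * s7   s1  s0 
   s8   s1  s7 
(> = start, * = accepting)

start=s0 accept=s5,s7 s0-x->s1 s0-y->s0 s1-x->s2 s1-y->s1 s2-x->s3 s2-y->s2 s3-x->s4 s3-y->s3 s4-x->s5 s4-y->s6 s5-x->s1 s5-y->s7 s6-x->s8 s6-y->s6 s7-x->s1 s7-y->s0 s8-x->s1 s8-y->s7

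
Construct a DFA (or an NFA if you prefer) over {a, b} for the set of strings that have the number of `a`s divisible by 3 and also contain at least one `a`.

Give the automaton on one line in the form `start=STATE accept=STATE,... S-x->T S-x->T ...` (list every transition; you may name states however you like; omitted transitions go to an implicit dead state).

start=s0 accept=s3 s0-a->s1 s0-b->s0 s1-a->s2 s1-b->s1 s2-a->s3 s2-b->s2 s3-a->s1 s3-b->s3

Handle the two conditions separately and then intersect. One (3 states) tracks the count of `a`s modulo 3; the other (3 states) tracks the count of `a`s, saturating at 2. Each combined state is a pair, one component from each; accept when both components accept. Equivalent product states are then merged.
With 4 states:
        a   b  
>  s0   s1  s0 
   s1   s2  s1 
   s2   s3  s2 
 * s3   s1  s3 
(> = start, * = accepting)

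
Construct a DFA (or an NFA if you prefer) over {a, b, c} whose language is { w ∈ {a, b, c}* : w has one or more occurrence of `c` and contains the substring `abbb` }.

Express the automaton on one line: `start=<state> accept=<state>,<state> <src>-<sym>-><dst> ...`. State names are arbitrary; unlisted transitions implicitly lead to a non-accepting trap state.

Handle the two conditions separately and then intersect. One (3 states) tracks the count of `c`s, saturating at 2; the other (5 states) tracks whether and how much of `abbb` has been seen. Each combined state is a pair, one component from each; accept when both components accept.
A 15-state machine:
          a    b    c  
>  q0     q1   q0   q2 
   q1     q1   q3   q2 
   q2     q4   q2   q5 
   q3     q1   q6   q2 
   q4     q4   q7   q5 
   q5     q8   q5   q5 
   q6     q1   q9   q2 
   q7     q4  q10   q5 
   q8     q8  q11   q5 
   q9     q9   q9  q12 
   q10    q4  q12   q5 
   q11    q8  q13   q5 
 * q12   q12  q12  q14 
   q13    q8  q14   q5 
 * q14   q14  q14  q14 
(> = start, * = accepting)

start=q0 accept=q12,q14 q0-a->q1 q0-b->q0 q0-c->q2 q1-a->q1 q1-b->q3 q1-c->q2 q2-a->q4 q2-b->q2 q2-c->q5 q3-a->q1 q3-b->q6 q3-c->q2 q4-a->q4 q4-b->q7 q4-c->q5 q5-a->q8 q5-b->q5 q5-c->q5 q6-a->q1 q6-b->q9 q6-c->q2 q7-a->q4 q7-b->q10 q7-c->q5 q8-a->q8 q8-b->q11 q8-c->q5 q9-a->q9 q9-b->q9 q9-c->q12 q10-a->q4 q10-b->q12 q10-c->q5 q11-a->q8 q11-b->q13 q11-c->q5 q12-a->q12 q12-b->q12 q12-c->q14 q13-a->q8 q13-b->q14 q13-c->q5 q14-a->q14 q14-b->q14 q14-c->q14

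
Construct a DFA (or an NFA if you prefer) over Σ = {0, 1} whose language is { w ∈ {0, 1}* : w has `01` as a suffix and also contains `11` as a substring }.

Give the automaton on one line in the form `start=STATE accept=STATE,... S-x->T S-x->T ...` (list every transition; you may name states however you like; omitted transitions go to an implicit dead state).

Handle the two conditions separately and then intersect. The first has 3 states tracking how much of the suffix `01` has currently been matched; the second has 3 states tracking whether and how much of `11` has been seen. A product state is a pair (one from each), accepting exactly when both do. Minimizing collapses redundant product states.
        0   1  
>  S0   S0  S1 
   S1   S0  S2 
   S2   S3  S2 
   S3   S3  S4 
 * S4   S3  S2 
(> = start, * = accepting)

start=S0 accept=S4 S0-0->S0 S0-1->S1 S1-0->S0 S1-1->S2 S2-0->S3 S2-1->S2 S3-0->S3 S3-1->S4 S4-0->S3 S4-1->S2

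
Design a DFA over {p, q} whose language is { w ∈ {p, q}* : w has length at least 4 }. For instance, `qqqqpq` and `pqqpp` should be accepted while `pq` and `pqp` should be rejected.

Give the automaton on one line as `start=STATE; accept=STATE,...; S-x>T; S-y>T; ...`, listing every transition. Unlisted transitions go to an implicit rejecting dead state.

Count input length up to 5: every symbol moves from A toward F, which means 'more than 4' and absorbs. Accept from {E, F}.
6 states suffice.
       p  q 
>  A   B  B 
   B   C  C 
   C   D  D 
   D   E  E 
 * E   F  F 
 * F   F  F 
(> = start, * = accepting)

start=A; accept=E,F; A-p>B; A-q>B; B-p>C; B-q>C; C-p>D; C-q>D; D-p>E; D-q>E; E-p>F; E-q>F; F-p>F; F-q>F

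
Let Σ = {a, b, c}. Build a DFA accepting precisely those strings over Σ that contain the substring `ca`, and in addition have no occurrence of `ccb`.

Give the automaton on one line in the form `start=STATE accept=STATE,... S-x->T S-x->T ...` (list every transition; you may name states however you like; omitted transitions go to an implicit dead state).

Build one automaton per condition and run them in lockstep. One (3 states) tracks whether and how much of `ca` has been seen; the other (4 states) tracks partial matches of the forbidden pattern `ccb`. Each combined state is a pair, one component from each; accept when both components accept. Minimizing collapses redundant product states.
        a   b   c  
>  S0   S0  S0  S1 
   S1   S2  S0  S3 
 * S2   S2  S2  S4 
   S3   S2  S5  S3 
 * S4   S2  S2  S6 
   S5   S5  S5  S5 
 * S6   S2  S5  S6 
(> = start, * = accepting)

start=S0 accept=S2,S4,S6 S0-a->S0 S0-b->S0 S0-c->S1 S1-a->S2 S1-b->S0 S1-c->S3 S2-a->S2 S2-b->S2 S2-c->S4 S3-a->S2 S3-b->S5 S3-c->S3 S4-a->S2 S4-b->S2 S4-c->S6 S5-a->S5 S5-b->S5 S5-c->S5 S6-a->S2 S6-b->S5 S6-c->S6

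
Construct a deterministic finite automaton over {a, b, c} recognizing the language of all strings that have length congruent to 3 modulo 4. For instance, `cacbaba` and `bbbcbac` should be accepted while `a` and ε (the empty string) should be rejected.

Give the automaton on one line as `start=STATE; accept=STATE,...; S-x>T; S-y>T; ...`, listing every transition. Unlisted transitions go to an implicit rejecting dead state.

Count input length modulo 4: every symbol advances one step around the cycle s0 → s1 → s2 → s3 → s0. Accept at s3.
        a   b   c  
>  s0   s1  s1  s1 
   s1   s2  s2  s2 
   s2   s3  s3  s3 
 * s3   s0  s0  s0 
(> = start, * = accepting)

start=s0; accept=s3; s0-a>s1; s0-b>s1; s0-c>s1; s1-a>s2; s1-b>s2; s1-c>s2; s2-a>s3; s2-b>s3; s2-c>s3; s3-a>s0; s3-b>s0; s3-c>s0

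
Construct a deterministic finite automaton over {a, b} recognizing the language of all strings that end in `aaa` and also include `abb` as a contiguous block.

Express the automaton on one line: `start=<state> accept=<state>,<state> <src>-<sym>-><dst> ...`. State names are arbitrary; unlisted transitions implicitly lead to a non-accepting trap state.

Run two small machines in parallel and take their product. One (4 states) tracks how much of the suffix `aaa` has currently been matched; the other (4 states) tracks whether and how much of `abb` has been seen. Each combined state is a pair, one component from each; accept when both components accept.
With 9 states:
        a   b  
>  S0   S1  S0 
   S1   S2  S3 
   S2   S4  S3 
   S3   S1  S5 
   S4   S4  S3 
   S5   S6  S5 
   S6   S7  S5 
   S7   S8  S5 
 * S8   S8  S5 
(> = start, * = accepting)

start=S0 accept=S8 S0-a->S1 S0-b->S0 S1-a->S2 S1-b->S3 S2-a->S4 S2-b->S3 S3-a->S1 S3-b->S5 S4-a->S4 S4-b->S3 S5-a->S6 S5-b->S5 S6-a->S7 S6-b->S5 S7-a->S8 S7-b->S5 S8-a->S8 S8-b->S5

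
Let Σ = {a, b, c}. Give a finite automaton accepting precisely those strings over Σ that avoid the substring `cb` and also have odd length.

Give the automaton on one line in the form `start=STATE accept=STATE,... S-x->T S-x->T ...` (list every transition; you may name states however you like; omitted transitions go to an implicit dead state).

start=q0 accept=q1,q2 q0-a->q1 q0-b->q1 q0-c->q2 q1-a->q0 q1-b->q0 q1-c->q3 q2-a->q0 q2-b->q4 q2-c->q3 q3-a->q1 q3-b->q4 q3-c->q2 q4-a->q4 q4-b->q4 q4-c->q4

Handle the two conditions separately and then intersect. The first has 3 states tracking partial matches of the forbidden pattern `cb`; the second has 2 states tracking the input length modulo 2. A product state is a pair (one from each), accepting exactly when both do. Equivalent product states are then merged.
5 states suffice.
        a   b   c  
>  q0   q1  q1  q2 
 * q1   q0  q0  q3 
 * q2   q0  q4  q3 
   q3   q1  q4  q2 
   q4   q4  q4  q4 
(> = start, * = accepting)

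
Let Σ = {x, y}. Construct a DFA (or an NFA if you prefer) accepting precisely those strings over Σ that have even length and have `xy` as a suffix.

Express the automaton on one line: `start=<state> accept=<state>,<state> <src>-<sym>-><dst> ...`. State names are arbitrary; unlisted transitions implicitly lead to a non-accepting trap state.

start=q0 accept=q4 q0-x->q1 q0-y->q2 q1-x->q3 q1-y->q4 q2-x->q3 q2-y->q0 q3-x->q1 q3-y->q5 q4-x->q1 q4-y->q2 q5-x->q3 q5-y->q0

Handle the two conditions separately and then intersect. One (2 states) tracks the input length modulo 2; the other (3 states) tracks how much of the suffix `xy` has currently been matched. Each combined state is a pair, one component from each; accept when both components accept.
A 6-state machine:
        x   y  
>  q0   q1  q2 
   q1   q3  q4 
   q2   q3  q0 
   q3   q1  q5 
 * q4   q1  q2 
   q5   q3  q0 
(> = start, * = accepting)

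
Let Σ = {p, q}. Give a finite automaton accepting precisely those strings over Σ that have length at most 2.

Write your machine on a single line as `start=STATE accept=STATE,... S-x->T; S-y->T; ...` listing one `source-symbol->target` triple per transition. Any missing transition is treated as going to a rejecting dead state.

Count input length up to 3: every symbol moves from A toward D, which means 'more than 2' and absorbs. Accept from {A, B, C}.
       p  q 
>* A   B  B 
 * B   C  C 
 * C   D  D 
   D   D  D 
(> = start, * = accepting)

start=A; accept=A,B,C; A-p->B; A-q->B; B-p->C; B-q->C; C-p->D; C-q->D; D-p->D; D-q->D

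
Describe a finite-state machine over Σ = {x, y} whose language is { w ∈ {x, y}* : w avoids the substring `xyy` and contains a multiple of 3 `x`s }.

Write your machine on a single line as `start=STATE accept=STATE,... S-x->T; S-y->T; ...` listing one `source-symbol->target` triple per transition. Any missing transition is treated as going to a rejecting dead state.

Run two small machines in parallel and take their product. The first has 4 states tracking partial matches of the forbidden pattern `xyy`; the second has 3 states tracking the count of `x`s modulo 3. A product state is a pair (one from each), accepting exactly when both do.
With 10 states:
       x  y 
>* A   B  A 
   B   C  D 
   C   E  F 
   D   C  G 
 * E   B  H 
   F   E  I 
   G   I  G 
 * H   B  J 
   I   J  I 
   J   G  J 
(> = start, * = accepting)

start=A; accept=A,E,H; A-x->B; A-y->A; B-x->C; B-y->D; C-x->E; C-y->F; D-x->C; D-y->G; E-x->B; E-y->H; F-x->E; F-y->I; G-x->I; G-y->G; H-x->B; H-y->J; I-x->J; I-y->I; J-x->G; J-y->J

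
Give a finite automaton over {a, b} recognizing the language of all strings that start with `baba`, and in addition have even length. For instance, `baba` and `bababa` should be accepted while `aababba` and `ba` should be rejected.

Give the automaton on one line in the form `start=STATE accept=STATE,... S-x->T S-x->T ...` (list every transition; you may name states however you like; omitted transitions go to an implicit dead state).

Run two small machines in parallel and take their product. One (6 states) tracks whether the input so far still matches the prefix `baba`; the other (2 states) tracks the input length modulo 2. Each combined state is a pair, one component from each; accept when both components accept. After merging equivalent states the machine shrinks.
A 7-state machine:
        a   b  
>  q0   q1  q2 
   q1   q1  q1 
   q2   q3  q1 
   q3   q1  q4 
   q4   q5  q1 
 * q5   q6  q6 
   q6   q5  q5 
(> = start, * = accepting)

start=q0 accept=q5 q0-a->q1 q0-b->q2 q1-a->q1 q1-b->q1 q2-a->q3 q2-b->q1 q3-a->q1 q3-b->q4 q4-a->q5 q4-b->q1 q5-a->q6 q5-b->q6 q6-a->q5 q6-b->q5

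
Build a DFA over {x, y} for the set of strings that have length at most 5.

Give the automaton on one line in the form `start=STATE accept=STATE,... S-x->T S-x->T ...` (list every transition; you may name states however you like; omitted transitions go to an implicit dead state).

start=q0 accept=q0,q1,q2,q3,q4,q5 q0-x->q1 q0-y->q1 q1-x->q2 q1-y->q2 q2-x->q3 q2-y->q3 q3-x->q4 q3-y->q4 q4-x->q5 q4-y->q5 q5-x->q6 q5-y->q6 q6-x->q6 q6-y->q6

We only need to distinguish lengths 0, 1, …, 5, and '>5'. Chain q0 → q1 → q2 → q3 → q4 → q5 → q6 on every symbol, with q6 looping. Accepting states: {q0, q1, q2, q3, q4, q5}.
7 states suffice.
        x   y  
>* q0   q1  q1 
 * q1   q2  q2 
 * q2   q3  q3 
 * q3   q4  q4 
 * q4   q5  q5 
 * q5   q6  q6 
   q6   q6  q6 
(> = start, * = accepting)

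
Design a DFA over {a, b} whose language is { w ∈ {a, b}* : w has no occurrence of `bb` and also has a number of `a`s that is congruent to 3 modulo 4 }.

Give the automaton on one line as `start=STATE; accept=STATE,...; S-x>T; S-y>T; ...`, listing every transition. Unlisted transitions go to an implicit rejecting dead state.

Run two small machines in parallel and take their product. The first has 3 states tracking partial matches of the forbidden pattern `bb`; the second has 4 states tracking the count of `a`s modulo 4. A product state is a pair (one from each), accepting exactly when both do. After merging equivalent states the machine shrinks.
A 9-state machine:
        a   b  
>  q0   q1  q2 
   q1   q3  q4 
   q2   q1  q5 
   q3   q6  q7 
   q4   q3  q5 
   q5   q5  q5 
 * q6   q0  q8 
   q7   q6  q5 
 * q8   q0  q5 
(> = start, * = accepting)

start=q0; accept=q6,q8; q0-a>q1; q0-b>q2; q1-a>q3; q1-b>q4; q2-a>q1; q2-b>q5; q3-a>q6; q3-b>q7; q4-a>q3; q4-b>q5; q5-a>q5; q5-b>q5; q6-a>q0; q6-b>q8; q7-a>q6; q7-b>q5; q8-a>q0; q8-b>q5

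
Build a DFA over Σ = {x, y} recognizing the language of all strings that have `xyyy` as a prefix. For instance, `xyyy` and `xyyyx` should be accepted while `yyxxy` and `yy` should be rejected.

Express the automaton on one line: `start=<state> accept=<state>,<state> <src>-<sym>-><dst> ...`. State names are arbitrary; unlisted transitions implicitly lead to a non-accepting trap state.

start=q0 accept=q4 q0-x->q1 q0-y->q5 q1-x->q5 q1-y->q2 q2-x->q5 q2-y->q3 q3-x->q5 q3-y->q4 q4-x->q4 q4-y->q4 q5-x->q5 q5-y->q5

Walk along `xyyy` while the input agrees: from q0 take `x` to q1, and so on. Any deviation drops to the rejecting sink q5. Once q4 is reached the prefix is confirmed and every continuation is accepted.
6 states suffice.
        x   y  
>  q0   q1  q5 
   q1   q5  q2 
   q2   q5  q3 
   q3   q5  q4 
 * q4   q4  q4 
   q5   q5  q5 
(> = start, * = accepting)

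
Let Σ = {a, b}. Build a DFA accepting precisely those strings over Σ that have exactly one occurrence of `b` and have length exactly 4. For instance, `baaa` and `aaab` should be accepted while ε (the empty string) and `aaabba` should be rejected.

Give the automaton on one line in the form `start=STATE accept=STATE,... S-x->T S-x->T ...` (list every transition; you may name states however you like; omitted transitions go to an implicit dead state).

Build one automaton per condition and run them in lockstep. One (3 states) tracks the count of `b`s, saturating at 2; the other (6 states) tracks the input length, saturating at 5. Each combined state is a pair, one component from each; accept when both components accept. After merging equivalent states the machine shrinks.
        a   b  
>  S0   S1  S2 
   S1   S3  S4 
   S2   S4  S5 
   S3   S6  S7 
   S4   S7  S5 
   S5   S5  S5 
   S6   S5  S8 
   S7   S8  S5 
 * S8   S5  S5 
(> = start, * = accepting)

start=S0 accept=S8 S0-a->S1 S0-b->S2 S1-a->S3 S1-b->S4 S2-a->S4 S2-b->S5 S3-a->S6 S3-b->S7 S4-a->S7 S4-b->S5 S5-a->S5 S5-b->S5 S6-a->S5 S6-b->S8 S7-a->S8 S7-b->S5 S8-a->S5 S8-b->S5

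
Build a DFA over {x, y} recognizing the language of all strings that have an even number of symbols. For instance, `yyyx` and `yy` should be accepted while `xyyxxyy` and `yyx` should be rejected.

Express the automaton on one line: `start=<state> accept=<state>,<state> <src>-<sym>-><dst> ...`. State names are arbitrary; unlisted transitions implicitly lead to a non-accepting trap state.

start=s0 accept=s0 s0-x->s1 s0-y->s1 s1-x->s0 s1-y->s0

Only the length mod 2 matters, so use a 2-cycle: from any state, every input symbol moves to the next state, wrapping s1 back to s0. Mark s0 accepting.
With 2 states:
        x   y  
>* s0   s1  s1 
   s1   s0  s0 
(> = start, * = accepting)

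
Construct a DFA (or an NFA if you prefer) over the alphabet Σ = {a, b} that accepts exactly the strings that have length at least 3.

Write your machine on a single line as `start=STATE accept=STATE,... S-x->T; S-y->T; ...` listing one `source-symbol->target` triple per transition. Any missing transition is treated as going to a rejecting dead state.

start=s0; accept=s3,s4; s0-a->s1; s0-b->s1; s1-a->s2; s1-b->s2; s2-a->s3; s2-b->s3; s3-a->s4; s3-b->s4; s4-a->s4; s4-b->s4

We only need to distinguish lengths 0, 1, …, 3, and '>3'. Chain s0 → s1 → s2 → s3 → s4 on every symbol, with s4 looping. Accepting states: {s3, s4}.
With 5 states:
        a   b  
>  s0   s1  s1 
   s1   s2  s2 
   s2   s3  s3 
 * s3   s4  s4 
 * s4   s4  s4 
(> = start, * = accepting)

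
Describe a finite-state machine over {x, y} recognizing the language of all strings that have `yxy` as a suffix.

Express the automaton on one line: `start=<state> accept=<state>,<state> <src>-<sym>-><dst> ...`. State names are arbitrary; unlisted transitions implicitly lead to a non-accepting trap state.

start=s0 accept=s3 s0-x->s0 s0-y->s1 s1-x->s2 s1-y->s1 s2-x->s0 s2-y->s3 s3-x->s2 s3-y->s1

Remember how much of `yxy` the current input suffix matches. State s0 means no match yet; s1 means the last symbol is `y`; s2 means the last 2 symbols are `yx`; s3 means the last 3 symbols are `yxy`. Only s3 accepts. On a mismatch, fall back to the longest proper suffix that is still a prefix of `yxy`.
4 states suffice.
        x   y  
>  s0   s0  s1 
   s1   s2  s1 
   s2   s0  s3 
 * s3   s2  s1 
(> = start, * = accepting)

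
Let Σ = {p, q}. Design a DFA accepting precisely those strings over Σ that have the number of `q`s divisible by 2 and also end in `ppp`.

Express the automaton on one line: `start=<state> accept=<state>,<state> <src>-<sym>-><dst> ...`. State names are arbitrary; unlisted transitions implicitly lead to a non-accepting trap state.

Handle the two conditions separately and then intersect. One (2 states) tracks the count of `q`s modulo 2; the other (4 states) tracks how much of the suffix `ppp` has currently been matched. Each combined state is a pair, one component from each; accept when both components accept. Equivalent product states are then merged.
5 states suffice.
       p  q 
>  A   B  C 
   B   D  C 
   C   C  A 
   D   E  C 
 * E   E  C 
(> = start, * = accepting)

start=A accept=E A-p->B A-q->C B-p->D B-q->C C-p->C C-q->A D-p->E D-q->C E-p->E E-q->C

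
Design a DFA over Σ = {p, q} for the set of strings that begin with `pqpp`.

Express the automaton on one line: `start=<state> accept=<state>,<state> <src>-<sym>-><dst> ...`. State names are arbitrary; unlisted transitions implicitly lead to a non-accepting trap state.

start=s0 accept=s4 s0-p->s1 s0-q->s5 s1-p->s5 s1-q->s2 s2-p->s3 s2-q->s5 s3-p->s4 s3-q->s5 s4-p->s4 s4-q->s4 s5-p->s5 s5-q->s5

Check the first 4 symbols one by one: s0 through s3 record how many have matched `pqpp` so far; any wrong symbol goes to the dead state s5. After all 4 match we enter the accepting sink s4.
A 6-state machine:
        p   q  
>  s0   s1  s5 
   s1   s5  s2 
   s2   s3  s5 
   s3   s4  s5 
 * s4   s4  s4 
   s5   s5  s5 
(> = start, * = accepting)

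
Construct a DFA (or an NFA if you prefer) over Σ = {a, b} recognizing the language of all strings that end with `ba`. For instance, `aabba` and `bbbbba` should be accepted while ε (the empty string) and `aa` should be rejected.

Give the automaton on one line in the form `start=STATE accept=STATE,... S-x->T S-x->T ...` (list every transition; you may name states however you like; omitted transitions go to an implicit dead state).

Let each state record the length of the longest suffix of the input read so far that is also a prefix of `ba`. q1 means the last symbol is `b`; q2 means the last 2 symbols are `ba`. Accept only at q2, where the string currently ends in `ba`.
3 states suffice.
        a   b  
>  q0   q0  q1 
   q1   q2  q1 
 * q2   q0  q1 
(> = start, * = accepting)

start=q0 accept=q2 q0-a->q0 q0-b->q1 q1-a->q2 q1-b->q1 q2-a->q0 q2-b->q1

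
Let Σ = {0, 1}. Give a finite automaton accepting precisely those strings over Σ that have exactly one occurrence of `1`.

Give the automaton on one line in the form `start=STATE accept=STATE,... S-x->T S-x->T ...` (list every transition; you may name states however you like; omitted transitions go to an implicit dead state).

start=A accept=B A-0->A A-1->B B-0->B B-1->C C-0->C C-1->C

Count `1`s, saturating at 2: state A means no `1` yet, B means one `1` seen, C means more than one. Each `1` increments (capped at C); other symbols loop. Accept from {B}.
       0  1 
>  A   A  B 
 * B   B  C 
   C   C  C 
(> = start, * = accepting)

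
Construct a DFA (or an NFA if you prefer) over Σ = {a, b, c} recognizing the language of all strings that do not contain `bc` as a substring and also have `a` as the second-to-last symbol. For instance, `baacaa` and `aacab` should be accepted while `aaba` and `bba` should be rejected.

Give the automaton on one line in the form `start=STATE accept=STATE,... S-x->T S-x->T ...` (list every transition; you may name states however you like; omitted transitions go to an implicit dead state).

start=q0 accept=q3,q4,q5 q0-a->q1 q0-b->q2 q0-c->q0 q1-a->q3 q1-b->q4 q1-c->q5 q2-a->q1 q2-b->q2 q2-c->q6 q3-a->q3 q3-b->q4 q3-c->q5 q4-a->q1 q4-b->q2 q4-c->q6 q5-a->q1 q5-b->q2 q5-c->q0 q6-a->q6 q6-b->q6 q6-c->q6

Run two small machines in parallel and take their product. One (3 states) tracks partial matches of the forbidden pattern `bc`; the other (13 states) tracks the last 2 symbols read. Each combined state is a pair, one component from each; accept when both components accept. Equivalent product states are then merged.
        a   b   c  
>  q0   q1  q2  q0 
   q1   q3  q4  q5 
   q2   q1  q2  q6 
 * q3   q3  q4  q5 
 * q4   q1  q2  q6 
 * q5   q1  q2  q0 
   q6   q6  q6  q6 
(> = start, * = accepting)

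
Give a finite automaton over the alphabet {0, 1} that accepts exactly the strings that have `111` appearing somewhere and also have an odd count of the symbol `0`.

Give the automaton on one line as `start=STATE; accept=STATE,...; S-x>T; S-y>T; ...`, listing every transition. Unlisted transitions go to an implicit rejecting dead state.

start=A; accept=H; A-0>B; A-1>C; B-0>A; B-1>D; C-0>B; C-1>E; D-0>A; D-1>F; E-0>B; E-1>G; F-0>A; F-1>H; G-0>H; G-1>G; H-0>G; H-1>H

Build one automaton per condition and run them in lockstep. The first has 4 states tracking whether and how much of `111` has been seen; the second has 2 states tracking the count of `0`s modulo 2. A product state is a pair (one from each), accepting exactly when both do.
8 states suffice.
       0  1 
>  A   B  C 
   B   A  D 
   C   B  E 
   D   A  F 
   E   B  G 
   F   A  H 
   G   H  G 
 * H   G  H 
(> = start, * = accepting)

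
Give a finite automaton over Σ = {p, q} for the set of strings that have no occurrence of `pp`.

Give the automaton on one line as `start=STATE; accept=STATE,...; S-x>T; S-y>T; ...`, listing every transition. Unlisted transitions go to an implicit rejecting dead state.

This is the complement of 'contains `pp`'. Use the same substring-matching states — s0 through s2 holding how much of `pp` has just been matched — but flip the accepting set: everything except the trap s2 accepts.
With 3 states:
        p   q  
>* s0   s1  s0 
 * s1   s2  s0 
   s2   s2  s2 
(> = start, * = accepting)

start=s0; accept=s0,s1; s0-p>s1; s0-q>s0; s1-p>s2; s1-q>s0; s2-p>s2; s2-q>s2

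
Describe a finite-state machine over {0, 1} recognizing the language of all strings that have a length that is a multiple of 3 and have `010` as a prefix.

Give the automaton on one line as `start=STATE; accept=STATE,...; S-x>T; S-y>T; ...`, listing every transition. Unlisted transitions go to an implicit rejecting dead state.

start=s0; accept=s6; s0-0>s1; s0-1>s2; s1-0>s3; s1-1>s4; s2-0>s3; s2-1>s3; s3-0>s5; s3-1>s5; s4-0>s6; s4-1>s5; s5-0>s2; s5-1>s2; s6-0>s7; s6-1>s7; s7-0>s8; s7-1>s8; s8-0>s6; s8-1>s6

Handle the two conditions separately and then intersect. The first has 3 states tracking the input length modulo 3; the second has 5 states tracking whether the input so far still matches the prefix `010`. A product state is a pair (one from each), accepting exactly when both do.
A 9-state machine:
        0   1  
>  s0   s1  s2 
   s1   s3  s4 
   s2   s3  s3 
   s3   s5  s5 
   s4   s6  s5 
   s5   s2  s2 
 * s6   s7  s7 
   s7   s8  s8 
   s8   s6  s6 
(> = start, * = accepting)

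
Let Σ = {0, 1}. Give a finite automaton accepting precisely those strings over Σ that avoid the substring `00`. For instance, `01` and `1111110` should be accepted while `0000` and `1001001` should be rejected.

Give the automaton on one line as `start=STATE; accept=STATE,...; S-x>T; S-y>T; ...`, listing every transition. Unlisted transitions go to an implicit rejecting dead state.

start=A; accept=A,B; A-0>B; A-1>A; B-0>C; B-1>A; C-0>C; C-1>C

This is the complement of 'contains `00`'. Use the same substring-matching states — A through C holding how much of `00` has just been matched — but flip the accepting set: everything except the trap C accepts.
3 states suffice.
       0  1 
>* A   B  A 
 * B   C  A 
   C   C  C 
(> = start, * = accepting)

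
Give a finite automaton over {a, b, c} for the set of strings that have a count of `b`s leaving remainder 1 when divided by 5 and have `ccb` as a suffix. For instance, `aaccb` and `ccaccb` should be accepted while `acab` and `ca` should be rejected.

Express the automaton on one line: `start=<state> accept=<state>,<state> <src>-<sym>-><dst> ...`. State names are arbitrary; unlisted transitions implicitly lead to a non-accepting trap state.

Build one automaton per condition and run them in lockstep. One (5 states) tracks the count of `b`s modulo 5; the other (4 states) tracks how much of the suffix `ccb` has currently been matched. Each combined state is a pair, one component from each; accept when both components accept. Equivalent product states are then merged.
8 states suffice.
        a   b   c  
>  q0   q0  q1  q2 
   q1   q1  q3  q1 
   q2   q0  q1  q4 
   q3   q3  q5  q3 
   q4   q0  q6  q4 
   q5   q5  q7  q5 
 * q6   q1  q3  q1 
   q7   q7  q0  q7 
(> = start, * = accepting)

start=q0 accept=q6 q0-a->q0 q0-b->q1 q0-c->q2 q1-a->q1 q1-b->q3 q1-c->q1 q2-a->q0 q2-b->q1 q2-c->q4 q3-a->q3 q3-b->q5 q3-c->q3 q4-a->q0 q4-b->q6 q4-c->q4 q5-a->q5 q5-b->q7 q5-c->q5 q6-a->q1 q6-b->q3 q6-c->q1 q7-a->q7 q7-b->q0 q7-c->q7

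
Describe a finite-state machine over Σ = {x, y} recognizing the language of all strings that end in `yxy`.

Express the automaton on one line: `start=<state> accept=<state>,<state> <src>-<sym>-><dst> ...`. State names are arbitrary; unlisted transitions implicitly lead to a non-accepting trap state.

start=s0 accept=s3 s0-x->s0 s0-y->s1 s1-x->s2 s1-y->s1 s2-x->s0 s2-y->s3 s3-x->s2 s3-y->s1

Let each state record the length of the longest suffix of the input read so far that is also a prefix of `yxy`. s1 means the last symbol is `y`; s2 means the last 2 symbols are `yx`; s3 means the last 3 symbols are `yxy`. Accept only at s3, where the string currently ends in `yxy`.
4 states suffice.
        x   y  
>  s0   s0  s1 
   s1   s2  s1 
   s2   s0  s3 
 * s3   s2  s1 
(> = start, * = accepting)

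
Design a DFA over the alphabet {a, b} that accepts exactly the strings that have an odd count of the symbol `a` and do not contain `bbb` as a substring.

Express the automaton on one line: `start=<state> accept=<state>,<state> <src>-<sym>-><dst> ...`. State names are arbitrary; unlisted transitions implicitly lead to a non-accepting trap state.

start=S0 accept=S1,S3,S5 S0-a->S1 S0-b->S2 S1-a->S0 S1-b->S3 S2-a->S1 S2-b->S4 S3-a->S0 S3-b->S5 S4-a->S1 S4-b->S6 S5-a->S0 S5-b->S6 S6-a->S6 S6-b->S6

Handle the two conditions separately and then intersect. The first has 2 states tracking the count of `a`s modulo 2; the second has 4 states tracking partial matches of the forbidden pattern `bbb`. A product state is a pair (one from each), accepting exactly when both do. Minimizing collapses redundant product states.
A 7-state machine:
        a   b  
>  S0   S1  S2 
 * S1   S0  S3 
   S2   S1  S4 
 * S3   S0  S5 
   S4   S1  S6 
 * S5   S0  S6 
   S6   S6  S6 
(> = start, * = accepting)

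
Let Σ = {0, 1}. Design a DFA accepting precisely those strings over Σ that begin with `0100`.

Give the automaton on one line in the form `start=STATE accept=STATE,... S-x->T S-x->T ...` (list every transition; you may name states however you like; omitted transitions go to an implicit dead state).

Walk along `0100` while the input agrees: from S0 take `0` to S1, and so on. Any deviation drops to the rejecting sink S5. Once S4 is reached the prefix is confirmed and every continuation is accepted.
A 6-state machine:
        0   1  
>  S0   S1  S5 
   S1   S5  S2 
   S2   S3  S5 
   S3   S4  S5 
 * S4   S4  S4 
   S5   S5  S5 
(> = start, * = accepting)

start=S0 accept=S4 S0-0->S1 S0-1->S5 S1-0->S5 S1-1->S2 S2-0->S3 S2-1->S5 S3-0->S4 S3-1->S5 S4-0->S4 S4-1->S4 S5-0->S5 S5-1->S5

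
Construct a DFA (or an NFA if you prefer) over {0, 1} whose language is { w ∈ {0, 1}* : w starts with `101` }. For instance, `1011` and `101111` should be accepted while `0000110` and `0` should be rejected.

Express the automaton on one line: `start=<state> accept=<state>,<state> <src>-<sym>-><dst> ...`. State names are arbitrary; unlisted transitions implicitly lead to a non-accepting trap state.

start=s0 accept=s3 s0-0->s4 s0-1->s1 s1-0->s2 s1-1->s4 s2-0->s4 s2-1->s3 s3-0->s3 s3-1->s3 s4-0->s4 s4-1->s4

Walk along `101` while the input agrees: from s0 take `1` to s1, and so on. Any deviation drops to the rejecting sink s4. Once s3 is reached the prefix is confirmed and every continuation is accepted.
A 5-state machine:
        0   1  
>  s0   s4  s1 
   s1   s2  s4 
   s2   s4  s3 
 * s3   s3  s3 
   s4   s4  s4 
(> = start, * = accepting)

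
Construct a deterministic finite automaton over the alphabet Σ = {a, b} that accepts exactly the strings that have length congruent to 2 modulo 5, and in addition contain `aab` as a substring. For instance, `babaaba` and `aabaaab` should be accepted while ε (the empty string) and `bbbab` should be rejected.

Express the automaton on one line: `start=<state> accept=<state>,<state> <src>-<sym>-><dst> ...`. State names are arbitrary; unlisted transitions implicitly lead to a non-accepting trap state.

start=q0 accept=q19 q0-a->q1 q0-b->q2 q1-a->q3 q1-b->q4 q2-a->q5 q2-b->q4 q3-a->q6 q3-b->q7 q4-a->q8 q4-b->q9 q5-a->q6 q5-b->q9 q6-a->q10 q6-b->q11 q7-a->q11 q7-b->q11 q8-a->q10 q8-b->q12 q9-a->q13 q9-b->q12 q10-a->q14 q10-b->q15 q11-a->q15 q11-b->q15 q12-a->q16 q12-b->q0 q13-a->q14 q13-b->q0 q14-a->q17 q14-b->q18 q15-a->q18 q15-b->q18 q16-a->q17 q16-b->q2 q17-a->q3 q17-b->q19 q18-a->q19 q18-b->q19 q19-a->q7 q19-b->q7

Handle the two conditions separately and then intersect. The first has 5 states tracking the input length modulo 5; the second has 4 states tracking whether and how much of `aab` has been seen. A product state is a pair (one from each), accepting exactly when both do.
With 20 states:
          a    b  
>  q0     q1   q2 
   q1     q3   q4 
   q2     q5   q4 
   q3     q6   q7 
   q4     q8   q9 
   q5     q6   q9 
   q6    q10  q11 
   q7    q11  q11 
   q8    q10  q12 
   q9    q13  q12 
   q10   q14  q15 
   q11   q15  q15 
   q12   q16   q0 
   q13   q14   q0 
   q14   q17  q18 
   q15   q18  q18 
   q16   q17   q2 
   q17    q3  q19 
   q18   q19  q19 
 * q19    q7   q7 
(> = start, * = accepting)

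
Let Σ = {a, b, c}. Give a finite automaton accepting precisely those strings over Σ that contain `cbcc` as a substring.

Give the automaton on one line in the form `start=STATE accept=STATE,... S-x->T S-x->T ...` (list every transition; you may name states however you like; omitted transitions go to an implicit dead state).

States q0..q3 record the length of the longest prefix of `cbcc` that matches the current input suffix. Reaching q4 means `cbcc` has been seen, and we stay there forever. Accept from q4.
With 5 states:
        a   b   c  
>  q0   q0  q0  q1 
   q1   q0  q2  q1 
   q2   q0  q0  q3 
   q3   q0  q2  q4 
 * q4   q4  q4  q4 
(> = start, * = accepting)

start=q0 accept=q4 q0-a->q0 q0-b->q0 q0-c->q1 q1-a->q0 q1-b->q2 q1-c->q1 q2-a->q0 q2-b->q0 q2-c->q3 q3-a->q0 q3-b->q2 q3-c->q4 q4-a->q4 q4-b->q4 q4-c->q4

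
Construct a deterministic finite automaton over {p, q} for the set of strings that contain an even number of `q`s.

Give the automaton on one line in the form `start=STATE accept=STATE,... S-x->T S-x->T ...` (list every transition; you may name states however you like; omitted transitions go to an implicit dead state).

start=s0 accept=s0 s0-p->s0 s0-q->s1 s1-p->s1 s1-q->s0

Keep the running count of `q`s modulo 2: each `q` advances along the cycle s0 → s1 → s0 while other symbols loop. Accept at s0.
A 2-state machine:
        p   q  
>* s0   s0  s1 
   s1   s1  s0 
(> = start, * = accepting)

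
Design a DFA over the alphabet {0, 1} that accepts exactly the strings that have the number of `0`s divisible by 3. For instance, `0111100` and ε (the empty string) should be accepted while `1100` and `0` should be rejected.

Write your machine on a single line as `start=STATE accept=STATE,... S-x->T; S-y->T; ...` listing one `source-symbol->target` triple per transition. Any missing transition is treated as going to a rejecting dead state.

start=q0; accept=q0; q0-0->q1; q0-1->q0; q1-0->q2; q1-1->q1; q2-0->q0; q2-1->q2

The only thing that matters is how many `0`s have appeared, reduced mod 3. Use one state per residue: q0 for 0, …, q2 for 2. Reading `0` moves to the next residue; anything else stays put. q0 is accepting.
3 states suffice.
        0   1  
>* q0   q1  q0 
   q1   q2  q1 
   q2   q0  q2 
(> = start, * = accepting)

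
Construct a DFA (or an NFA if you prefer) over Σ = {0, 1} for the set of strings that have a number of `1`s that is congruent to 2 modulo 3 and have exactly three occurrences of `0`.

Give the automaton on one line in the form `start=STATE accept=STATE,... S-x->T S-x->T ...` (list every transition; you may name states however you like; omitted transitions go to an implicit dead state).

start=s0 accept=s12 s0-0->s1 s0-1->s2 s1-0->s3 s1-1->s4 s2-0->s4 s2-1->s5 s3-0->s6 s3-1->s7 s4-0->s7 s4-1->s8 s5-0->s8 s5-1->s0 s6-0->s9 s6-1->s10 s7-0->s10 s7-1->s11 s8-0->s11 s8-1->s1 s9-0->s9 s9-1->s9 s10-0->s9 s10-1->s12 s11-0->s12 s11-1->s3 s12-0->s9 s12-1->s6

Handle the two conditions separately and then intersect. The first has 3 states tracking the count of `1`s modulo 3; the second has 5 states tracking the count of `0`s, saturating at 4. A product state is a pair (one from each), accepting exactly when both do. After merging equivalent states the machine shrinks.
13 states suffice.
          0    1  
>  s0     s1   s2 
   s1     s3   s4 
   s2     s4   s5 
   s3     s6   s7 
   s4     s7   s8 
   s5     s8   s0 
   s6     s9  s10 
   s7    s10  s11 
   s8    s11   s1 
   s9     s9   s9 
   s10    s9  s12 
   s11   s12   s3 
 * s12    s9   s6 
(> = start, * = accepting)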